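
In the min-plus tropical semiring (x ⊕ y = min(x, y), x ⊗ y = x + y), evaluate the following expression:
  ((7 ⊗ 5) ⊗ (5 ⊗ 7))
((7 ⊗ 5) ⊗ (5 ⊗ 7)) = 24

Expand innermost to outermost. Recall ⊕ takes the minimum of its arguments and ⊗ takes their sum. Working out the expression ((7 ⊗ 5) ⊗ (5 ⊗ 7)) gives 24.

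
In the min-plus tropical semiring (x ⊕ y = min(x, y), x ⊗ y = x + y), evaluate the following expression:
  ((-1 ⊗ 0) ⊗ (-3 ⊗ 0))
((-1 ⊗ 0) ⊗ (-3 ⊗ 0)) = -4

Expand innermost to outermost. Recall ⊕ takes the minimum of its arguments and ⊗ takes their sum. Working out the expression ((-1 ⊗ 0) ⊗ (-3 ⊗ 0)) gives -4.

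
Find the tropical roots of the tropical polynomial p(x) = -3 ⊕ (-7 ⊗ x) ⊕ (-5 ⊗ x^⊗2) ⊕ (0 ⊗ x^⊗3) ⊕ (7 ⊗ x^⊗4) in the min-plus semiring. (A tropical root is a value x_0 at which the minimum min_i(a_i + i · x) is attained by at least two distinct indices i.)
Roots: {-7, -5, -2, 4}

Each tropical root is a break point of the lower envelope of the lines y = a_i + i · x (there are 5 lines, with slopes 0, 1, ..., 4). Only the lines that attain the minimum somewhere contribute to roots; other lines are dominated. Here the surviving (envelope) indices are i = 4, i = 3, i = 2, i = 1, i = 0.
Intersections between consecutive envelope lines give the roots: for adjacent envelope indices i < j the intersection is x = (a_i − a_j) / (j − i). Reading off the sorted break points: {-7, -5, -2, 4}.
Verification: at each break x_0, at least two indices attain the minimum of min_i(a_i + i · x_0).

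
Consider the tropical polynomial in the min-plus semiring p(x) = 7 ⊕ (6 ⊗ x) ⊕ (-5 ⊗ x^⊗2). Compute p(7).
p(7) = 7

A tropical monomial a ⊗ x^⊗i evaluates to a + i · x. Evaluating each term at x = 7:
  Term 0 contributes 7 + 0 · 7 = 7
  Term 1 contributes 6 + 1 · 7 = 13
  Term 2 contributes -5 + 2 · 7 = 9
p(7) = ⊕ of these = min[7, 13, 9] = 7.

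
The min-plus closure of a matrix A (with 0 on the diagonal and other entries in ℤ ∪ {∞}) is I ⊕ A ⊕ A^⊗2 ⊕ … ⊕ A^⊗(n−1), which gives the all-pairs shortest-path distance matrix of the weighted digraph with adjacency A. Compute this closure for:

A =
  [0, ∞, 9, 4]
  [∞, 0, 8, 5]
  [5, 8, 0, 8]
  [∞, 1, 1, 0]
Closure =
  [0, 5, 5, 4]
  [11, 0, 6, 5]
  [5, 8, 0, 8]
  [6, 1, 1, 0]

This is the Floyd-Warshall all-pairs shortest-path computation. For each intermediate vertex k = 0, 1, …, 3, update dist[i][j] ← min(dist[i][j], dist[i][k] + dist[k][j]). The final matrix gives, for each (i, j), the minimum total weight of any directed path from i to j (possibly empty when i = j).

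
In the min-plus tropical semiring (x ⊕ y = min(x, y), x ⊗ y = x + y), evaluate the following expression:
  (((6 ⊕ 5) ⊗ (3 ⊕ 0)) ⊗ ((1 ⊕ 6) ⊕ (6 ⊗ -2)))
(((6 ⊕ 5) ⊗ (3 ⊕ 0)) ⊗ ((1 ⊕ 6) ⊕ (6 ⊗ -2))) = 6

Expand innermost to outermost. Recall ⊕ takes the minimum of its arguments and ⊗ takes their sum. Working out the expression (((6 ⊕ 5) ⊗ (3 ⊕ 0)) ⊗ ((1 ⊕ 6) ⊕ (6 ⊗ -2))) gives 6.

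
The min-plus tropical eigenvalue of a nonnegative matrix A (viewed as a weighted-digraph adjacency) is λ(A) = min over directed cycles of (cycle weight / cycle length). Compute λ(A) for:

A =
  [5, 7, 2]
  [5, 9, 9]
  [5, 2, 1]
λ(A) = 1

Enumerate directed cycles and compute their means (weight / length). Sample:
  cycle 0 → 0: weight = 5, length = 1, mean = 5/1 ≈ 5.000
  cycle 1 → 1: weight = 9, length = 1, mean = 9/1 ≈ 9.000
  cycle 2 → 2: weight = 1, length = 1, mean = 1/1 ≈ 1.000
  cycle 0 → 1 → 0: weight = 12, length = 2, mean = 12/2 ≈ 6.000
  cycle 0 → 2 → 0: weight = 7, length = 2, mean = 7/2 ≈ 3.500
  cycle 1 → 0 → 1: weight = 12, length = 2, mean = 12/2 ≈ 6.000
Minimum mean = 1.000, attained e.g. along the cycle 2 → 2 with weight 1 and length 1. So λ(A) = 1/1 = 1.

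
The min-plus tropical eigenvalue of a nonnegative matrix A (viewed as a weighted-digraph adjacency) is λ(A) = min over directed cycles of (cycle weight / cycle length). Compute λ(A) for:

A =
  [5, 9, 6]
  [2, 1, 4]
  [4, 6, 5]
λ(A) = 1

Enumerate directed cycles and compute their means (weight / length). Sample:
  cycle 0 → 0: weight = 5, length = 1, mean = 5/1 ≈ 5.000
  cycle 1 → 1: weight = 1, length = 1, mean = 1/1 ≈ 1.000
  cycle 2 → 2: weight = 5, length = 1, mean = 5/1 ≈ 5.000
  cycle 0 → 1 → 0: weight = 11, length = 2, mean = 11/2 ≈ 5.500
  cycle 0 → 2 → 0: weight = 10, length = 2, mean = 10/2 ≈ 5.000
  cycle 1 → 0 → 1: weight = 11, length = 2, mean = 11/2 ≈ 5.500
Minimum mean = 1.000, attained e.g. along the cycle 1 → 1 with weight 1 and length 1. So λ(A) = 1/1 = 1.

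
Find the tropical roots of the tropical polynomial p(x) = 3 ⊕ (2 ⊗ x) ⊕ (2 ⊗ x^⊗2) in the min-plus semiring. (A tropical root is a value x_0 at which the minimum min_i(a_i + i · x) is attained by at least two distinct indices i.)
Roots: {0, 1}

Each tropical root is a break point of the lower envelope of the lines y = a_i + i · x (there are 3 lines, with slopes 0, 1, ..., 2). Only the lines that attain the minimum somewhere contribute to roots; other lines are dominated. Here the surviving (envelope) indices are i = 2, i = 1, i = 0.
Intersections between consecutive envelope lines give the roots: for adjacent envelope indices i < j the intersection is x = (a_i − a_j) / (j − i). Reading off the sorted break points: {0, 1}.
Verification: at each break x_0, at least two indices attain the minimum of min_i(a_i + i · x_0).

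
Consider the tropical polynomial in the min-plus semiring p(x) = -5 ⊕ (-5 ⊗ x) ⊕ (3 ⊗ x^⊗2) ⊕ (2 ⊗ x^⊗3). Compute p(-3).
p(-3) = -8

A tropical monomial a ⊗ x^⊗i evaluates to a + i · x. Evaluating each term at x = -3:
  Term 0 contributes -5 + 0 · -3 = -5
  Term 1 contributes -5 + 1 · -3 = -8
  Term 2 contributes 3 + 2 · -3 = -3
  Term 3 contributes 2 + 3 · -3 = -7
p(-3) = ⊕ of these = min[-5, -8, -3, -7] = -8.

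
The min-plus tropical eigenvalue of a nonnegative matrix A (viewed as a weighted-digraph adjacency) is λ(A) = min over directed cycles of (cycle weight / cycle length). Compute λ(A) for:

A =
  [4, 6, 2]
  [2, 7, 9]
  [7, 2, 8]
λ(A) = 2

Enumerate directed cycles and compute their means (weight / length). Sample:
  cycle 0 → 0: weight = 4, length = 1, mean = 4/1 ≈ 4.000
  cycle 1 → 1: weight = 7, length = 1, mean = 7/1 ≈ 7.000
  cycle 2 → 2: weight = 8, length = 1, mean = 8/1 ≈ 8.000
  cycle 0 → 1 → 0: weight = 8, length = 2, mean = 8/2 ≈ 4.000
  cycle 0 → 2 → 0: weight = 9, length = 2, mean = 9/2 ≈ 4.500
  cycle 1 → 0 → 1: weight = 8, length = 2, mean = 8/2 ≈ 4.000
Minimum mean = 2.000, attained e.g. along the cycle 0 → 2 → 1 → 0 with weight 6 and length 3. So λ(A) = 6/3 = 2.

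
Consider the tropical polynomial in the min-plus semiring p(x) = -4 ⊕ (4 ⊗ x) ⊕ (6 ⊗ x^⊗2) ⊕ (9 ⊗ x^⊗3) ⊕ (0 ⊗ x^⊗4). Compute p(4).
p(4) = -4

A tropical monomial a ⊗ x^⊗i evaluates to a + i · x. Evaluating each term at x = 4:
  Term 0 contributes -4 + 0 · 4 = -4
  Term 1 contributes 4 + 1 · 4 = 8
  Term 2 contributes 6 + 2 · 4 = 14
  Term 3 contributes 9 + 3 · 4 = 21
  Term 4 contributes 0 + 4 · 4 = 16
p(4) = ⊕ of these = min[-4, 8, 14, 21, 16] = -4.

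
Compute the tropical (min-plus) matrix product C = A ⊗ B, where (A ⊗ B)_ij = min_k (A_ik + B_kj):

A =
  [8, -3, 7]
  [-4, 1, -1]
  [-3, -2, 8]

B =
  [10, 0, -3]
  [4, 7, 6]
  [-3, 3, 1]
A ⊗ B =
  [1, 4, 3]
  [-4, -4, -7]
  [2, -3, -6]

Apply the min-plus product entry-by-entry:
  C[0][0] = min over k of (A[0][0] + B[0][0] = 8 + 10 = 18, A[0][1] + B[1][0] = -3 + 4 = 1, A[0][2] + B[2][0] = 7 + -3 = 4) = 1 (attained at k = 1)
  C[0][1] = min over k of (A[0][0] + B[0][1] = 8 + 0 = 8, A[0][1] + B[1][1] = -3 + 7 = 4, A[0][2] + B[2][1] = 7 + 3 = 10) = 4 (attained at k = 1)
  C[0][2] = min over k of (A[0][0] + B[0][2] = 8 + -3 = 5, A[0][1] + B[1][2] = -3 + 6 = 3, A[0][2] + B[2][2] = 7 + 1 = 8) = 3 (attained at k = 1)
  C[1][0] = min over k of (A[1][0] + B[0][0] = -4 + 10 = 6, A[1][1] + B[1][0] = 1 + 4 = 5, A[1][2] + B[2][0] = -1 + -3 = -4) = -4 (attained at k = 2)
  C[1][1] = min over k of (A[1][0] + B[0][1] = -4 + 0 = -4, A[1][1] + B[1][1] = 1 + 7 = 8, A[1][2] + B[2][1] = -1 + 3 = 2) = -4 (attained at k = 0)
  C[1][2] = min over k of (A[1][0] + B[0][2] = -4 + -3 = -7, A[1][1] + B[1][2] = 1 + 6 = 7, A[1][2] + B[2][2] = -1 + 1 = 0) = -7 (attained at k = 0)
  C[2][0] = min over k of (A[2][0] + B[0][0] = -3 + 10 = 7, A[2][1] + B[1][0] = -2 + 4 = 2, A[2][2] + B[2][0] = 8 + -3 = 5) = 2 (attained at k = 1)
  C[2][1] = min over k of (A[2][0] + B[0][1] = -3 + 0 = -3, A[2][1] + B[1][1] = -2 + 7 = 5, A[2][2] + B[2][1] = 8 + 3 = 11) = -3 (attained at k = 0)
  C[2][2] = min over k of (A[2][0] + B[0][2] = -3 + -3 = -6, A[2][1] + B[1][2] = -2 + 6 = 4, A[2][2] + B[2][2] = 8 + 1 = 9) = -6 (attained at k = 0)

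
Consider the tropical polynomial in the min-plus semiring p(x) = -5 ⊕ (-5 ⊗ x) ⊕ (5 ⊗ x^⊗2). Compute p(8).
p(8) = -5

A tropical monomial a ⊗ x^⊗i evaluates to a + i · x. Evaluating each term at x = 8:
  Term 0 contributes -5 + 0 · 8 = -5
  Term 1 contributes -5 + 1 · 8 = 3
  Term 2 contributes 5 + 2 · 8 = 21
p(8) = ⊕ of these = min[-5, 3, 21] = -5.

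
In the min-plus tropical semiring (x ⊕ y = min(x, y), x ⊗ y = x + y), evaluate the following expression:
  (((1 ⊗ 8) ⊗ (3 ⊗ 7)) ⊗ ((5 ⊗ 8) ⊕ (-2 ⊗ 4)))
(((1 ⊗ 8) ⊗ (3 ⊗ 7)) ⊗ ((5 ⊗ 8) ⊕ (-2 ⊗ 4))) = 21

Expand innermost to outermost. Recall ⊕ takes the minimum of its arguments and ⊗ takes their sum. Working out the expression (((1 ⊗ 8) ⊗ (3 ⊗ 7)) ⊗ ((5 ⊗ 8) ⊕ (-2 ⊗ 4))) gives 21.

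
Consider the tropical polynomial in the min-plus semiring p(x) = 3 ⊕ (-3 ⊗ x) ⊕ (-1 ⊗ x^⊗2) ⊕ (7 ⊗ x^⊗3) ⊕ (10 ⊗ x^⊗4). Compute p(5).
p(5) = 2

A tropical monomial a ⊗ x^⊗i evaluates to a + i · x. Evaluating each term at x = 5:
  Term 0 contributes 3 + 0 · 5 = 3
  Term 1 contributes -3 + 1 · 5 = 2
  Term 2 contributes -1 + 2 · 5 = 9
  Term 3 contributes 7 + 3 · 5 = 22
  Term 4 contributes 10 + 4 · 5 = 30
p(5) = ⊕ of these = min[3, 2, 9, 22, 30] = 2.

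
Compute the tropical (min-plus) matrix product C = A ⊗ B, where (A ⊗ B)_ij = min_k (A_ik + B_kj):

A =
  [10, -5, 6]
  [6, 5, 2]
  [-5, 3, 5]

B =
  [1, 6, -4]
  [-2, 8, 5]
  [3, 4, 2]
A ⊗ B =
  [-7, 3, 0]
  [3, 6, 2]
  [-4, 1, -9]

Apply the min-plus product entry-by-entry:
  C[0][0] = min over k of (A[0][0] + B[0][0] = 10 + 1 = 11, A[0][1] + B[1][0] = -5 + -2 = -7, A[0][2] + B[2][0] = 6 + 3 = 9) = -7 (attained at k = 1)
  C[0][1] = min over k of (A[0][0] + B[0][1] = 10 + 6 = 16, A[0][1] + B[1][1] = -5 + 8 = 3, A[0][2] + B[2][1] = 6 + 4 = 10) = 3 (attained at k = 1)
  C[0][2] = min over k of (A[0][0] + B[0][2] = 10 + -4 = 6, A[0][1] + B[1][2] = -5 + 5 = 0, A[0][2] + B[2][2] = 6 + 2 = 8) = 0 (attained at k = 1)
  C[1][0] = min over k of (A[1][0] + B[0][0] = 6 + 1 = 7, A[1][1] + B[1][0] = 5 + -2 = 3, A[1][2] + B[2][0] = 2 + 3 = 5) = 3 (attained at k = 1)
  C[1][1] = min over k of (A[1][0] + B[0][1] = 6 + 6 = 12, A[1][1] + B[1][1] = 5 + 8 = 13, A[1][2] + B[2][1] = 2 + 4 = 6) = 6 (attained at k = 2)
  C[1][2] = min over k of (A[1][0] + B[0][2] = 6 + -4 = 2, A[1][1] + B[1][2] = 5 + 5 = 10, A[1][2] + B[2][2] = 2 + 2 = 4) = 2 (attained at k = 0)
  C[2][0] = min over k of (A[2][0] + B[0][0] = -5 + 1 = -4, A[2][1] + B[1][0] = 3 + -2 = 1, A[2][2] + B[2][0] = 5 + 3 = 8) = -4 (attained at k = 0)
  C[2][1] = min over k of (A[2][0] + B[0][1] = -5 + 6 = 1, A[2][1] + B[1][1] = 3 + 8 = 11, A[2][2] + B[2][1] = 5 + 4 = 9) = 1 (attained at k = 0)
  C[2][2] = min over k of (A[2][0] + B[0][2] = -5 + -4 = -9, A[2][1] + B[1][2] = 3 + 5 = 8, A[2][2] + B[2][2] = 5 + 2 = 7) = -9 (attained at k = 0)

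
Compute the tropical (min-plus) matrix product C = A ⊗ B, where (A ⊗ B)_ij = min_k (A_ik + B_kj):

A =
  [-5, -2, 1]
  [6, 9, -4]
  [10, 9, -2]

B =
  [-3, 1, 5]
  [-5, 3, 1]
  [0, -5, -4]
A ⊗ B =
  [-8, -4, -3]
  [-4, -9, -8]
  [-2, -7, -6]

Apply the min-plus product entry-by-entry:
  C[0][0] = min over k of (A[0][0] + B[0][0] = -5 + -3 = -8, A[0][1] + B[1][0] = -2 + -5 = -7, A[0][2] + B[2][0] = 1 + 0 = 1) = -8 (attained at k = 0)
  C[0][1] = min over k of (A[0][0] + B[0][1] = -5 + 1 = -4, A[0][1] + B[1][1] = -2 + 3 = 1, A[0][2] + B[2][1] = 1 + -5 = -4) = -4 (attained at k = 0)
  C[0][2] = min over k of (A[0][0] + B[0][2] = -5 + 5 = 0, A[0][1] + B[1][2] = -2 + 1 = -1, A[0][2] + B[2][2] = 1 + -4 = -3) = -3 (attained at k = 2)
  C[1][0] = min over k of (A[1][0] + B[0][0] = 6 + -3 = 3, A[1][1] + B[1][0] = 9 + -5 = 4, A[1][2] + B[2][0] = -4 + 0 = -4) = -4 (attained at k = 2)
  C[1][1] = min over k of (A[1][0] + B[0][1] = 6 + 1 = 7, A[1][1] + B[1][1] = 9 + 3 = 12, A[1][2] + B[2][1] = -4 + -5 = -9) = -9 (attained at k = 2)
  C[1][2] = min over k of (A[1][0] + B[0][2] = 6 + 5 = 11, A[1][1] + B[1][2] = 9 + 1 = 10, A[1][2] + B[2][2] = -4 + -4 = -8) = -8 (attained at k = 2)
  C[2][0] = min over k of (A[2][0] + B[0][0] = 10 + -3 = 7, A[2][1] + B[1][0] = 9 + -5 = 4, A[2][2] + B[2][0] = -2 + 0 = -2) = -2 (attained at k = 2)
  C[2][1] = min over k of (A[2][0] + B[0][1] = 10 + 1 = 11, A[2][1] + B[1][1] = 9 + 3 = 12, A[2][2] + B[2][1] = -2 + -5 = -7) = -7 (attained at k = 2)
  C[2][2] = min over k of (A[2][0] + B[0][2] = 10 + 5 = 15, A[2][1] + B[1][2] = 9 + 1 = 10, A[2][2] + B[2][2] = -2 + -4 = -6) = -6 (attained at k = 2)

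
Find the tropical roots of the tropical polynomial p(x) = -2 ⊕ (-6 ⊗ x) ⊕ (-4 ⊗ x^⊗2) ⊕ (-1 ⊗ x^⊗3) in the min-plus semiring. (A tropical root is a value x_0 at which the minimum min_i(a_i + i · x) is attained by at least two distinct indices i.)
Roots: {-3, -2, 4}

Each tropical root is a break point of the lower envelope of the lines y = a_i + i · x (there are 4 lines, with slopes 0, 1, ..., 3). Only the lines that attain the minimum somewhere contribute to roots; other lines are dominated. Here the surviving (envelope) indices are i = 3, i = 2, i = 1, i = 0.
Intersections between consecutive envelope lines give the roots: for adjacent envelope indices i < j the intersection is x = (a_i − a_j) / (j − i). Reading off the sorted break points: {-3, -2, 4}.
Verification: at each break x_0, at least two indices attain the minimum of min_i(a_i + i · x_0).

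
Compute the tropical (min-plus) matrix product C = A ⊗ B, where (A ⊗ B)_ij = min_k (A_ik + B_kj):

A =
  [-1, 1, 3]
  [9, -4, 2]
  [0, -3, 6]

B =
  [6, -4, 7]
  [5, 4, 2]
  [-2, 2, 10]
A ⊗ B =
  [1, -5, 3]
  [0, 0, -2]
  [2, -4, -1]

Apply the min-plus product entry-by-entry:
  C[0][0] = min over k of (A[0][0] + B[0][0] = -1 + 6 = 5, A[0][1] + B[1][0] = 1 + 5 = 6, A[0][2] + B[2][0] = 3 + -2 = 1) = 1 (attained at k = 2)
  C[0][1] = min over k of (A[0][0] + B[0][1] = -1 + -4 = -5, A[0][1] + B[1][1] = 1 + 4 = 5, A[0][2] + B[2][1] = 3 + 2 = 5) = -5 (attained at k = 0)
  C[0][2] = min over k of (A[0][0] + B[0][2] = -1 + 7 = 6, A[0][1] + B[1][2] = 1 + 2 = 3, A[0][2] + B[2][2] = 3 + 10 = 13) = 3 (attained at k = 1)
  C[1][0] = min over k of (A[1][0] + B[0][0] = 9 + 6 = 15, A[1][1] + B[1][0] = -4 + 5 = 1, A[1][2] + B[2][0] = 2 + -2 = 0) = 0 (attained at k = 2)
  C[1][1] = min over k of (A[1][0] + B[0][1] = 9 + -4 = 5, A[1][1] + B[1][1] = -4 + 4 = 0, A[1][2] + B[2][1] = 2 + 2 = 4) = 0 (attained at k = 1)
  C[1][2] = min over k of (A[1][0] + B[0][2] = 9 + 7 = 16, A[1][1] + B[1][2] = -4 + 2 = -2, A[1][2] + B[2][2] = 2 + 10 = 12) = -2 (attained at k = 1)
  C[2][0] = min over k of (A[2][0] + B[0][0] = 0 + 6 = 6, A[2][1] + B[1][0] = -3 + 5 = 2, A[2][2] + B[2][0] = 6 + -2 = 4) = 2 (attained at k = 1)
  C[2][1] = min over k of (A[2][0] + B[0][1] = 0 + -4 = -4, A[2][1] + B[1][1] = -3 + 4 = 1, A[2][2] + B[2][1] = 6 + 2 = 8) = -4 (attained at k = 0)
  C[2][2] = min over k of (A[2][0] + B[0][2] = 0 + 7 = 7, A[2][1] + B[1][2] = -3 + 2 = -1, A[2][2] + B[2][2] = 6 + 10 = 16) = -1 (attained at k = 1)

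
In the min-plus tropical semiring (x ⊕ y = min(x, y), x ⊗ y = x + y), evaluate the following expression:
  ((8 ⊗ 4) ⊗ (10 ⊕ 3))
((8 ⊗ 4) ⊗ (10 ⊕ 3)) = 15

Expand innermost to outermost. Recall ⊕ takes the minimum of its arguments and ⊗ takes their sum. Working out the expression ((8 ⊗ 4) ⊗ (10 ⊕ 3)) gives 15.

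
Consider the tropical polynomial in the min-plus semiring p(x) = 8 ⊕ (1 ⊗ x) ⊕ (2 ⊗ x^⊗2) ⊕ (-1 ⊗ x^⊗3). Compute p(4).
p(4) = 5

A tropical monomial a ⊗ x^⊗i evaluates to a + i · x. Evaluating each term at x = 4:
  Term 0 contributes 8 + 0 · 4 = 8
  Term 1 contributes 1 + 1 · 4 = 5
  Term 2 contributes 2 + 2 · 4 = 10
  Term 3 contributes -1 + 3 · 4 = 11
p(4) = ⊕ of these = min[8, 5, 10, 11] = 5.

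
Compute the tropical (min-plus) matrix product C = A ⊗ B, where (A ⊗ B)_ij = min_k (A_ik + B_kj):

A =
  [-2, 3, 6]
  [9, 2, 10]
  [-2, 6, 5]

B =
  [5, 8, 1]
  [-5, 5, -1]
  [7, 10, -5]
A ⊗ B =
  [-2, 6, -1]
  [-3, 7, 1]
  [1, 6, -1]

Apply the min-plus product entry-by-entry:
  C[0][0] = min over k of (A[0][0] + B[0][0] = -2 + 5 = 3, A[0][1] + B[1][0] = 3 + -5 = -2, A[0][2] + B[2][0] = 6 + 7 = 13) = -2 (attained at k = 1)
  C[0][1] = min over k of (A[0][0] + B[0][1] = -2 + 8 = 6, A[0][1] + B[1][1] = 3 + 5 = 8, A[0][2] + B[2][1] = 6 + 10 = 16) = 6 (attained at k = 0)
  C[0][2] = min over k of (A[0][0] + B[0][2] = -2 + 1 = -1, A[0][1] + B[1][2] = 3 + -1 = 2, A[0][2] + B[2][2] = 6 + -5 = 1) = -1 (attained at k = 0)
  C[1][0] = min over k of (A[1][0] + B[0][0] = 9 + 5 = 14, A[1][1] + B[1][0] = 2 + -5 = -3, A[1][2] + B[2][0] = 10 + 7 = 17) = -3 (attained at k = 1)
  C[1][1] = min over k of (A[1][0] + B[0][1] = 9 + 8 = 17, A[1][1] + B[1][1] = 2 + 5 = 7, A[1][2] + B[2][1] = 10 + 10 = 20) = 7 (attained at k = 1)
  C[1][2] = min over k of (A[1][0] + B[0][2] = 9 + 1 = 10, A[1][1] + B[1][2] = 2 + -1 = 1, A[1][2] + B[2][2] = 10 + -5 = 5) = 1 (attained at k = 1)
  C[2][0] = min over k of (A[2][0] + B[0][0] = -2 + 5 = 3, A[2][1] + B[1][0] = 6 + -5 = 1, A[2][2] + B[2][0] = 5 + 7 = 12) = 1 (attained at k = 1)
  C[2][1] = min over k of (A[2][0] + B[0][1] = -2 + 8 = 6, A[2][1] + B[1][1] = 6 + 5 = 11, A[2][2] + B[2][1] = 5 + 10 = 15) = 6 (attained at k = 0)
  C[2][2] = min over k of (A[2][0] + B[0][2] = -2 + 1 = -1, A[2][1] + B[1][2] = 6 + -1 = 5, A[2][2] + B[2][2] = 5 + -5 = 0) = -1 (attained at k = 0)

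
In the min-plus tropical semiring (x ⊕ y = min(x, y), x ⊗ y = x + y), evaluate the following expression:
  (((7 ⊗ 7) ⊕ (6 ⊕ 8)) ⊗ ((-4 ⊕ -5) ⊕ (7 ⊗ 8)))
(((7 ⊗ 7) ⊕ (6 ⊕ 8)) ⊗ ((-4 ⊕ -5) ⊕ (7 ⊗ 8))) = 1

Expand innermost to outermost. Recall ⊕ takes the minimum of its arguments and ⊗ takes their sum. Working out the expression (((7 ⊗ 7) ⊕ (6 ⊕ 8)) ⊗ ((-4 ⊕ -5) ⊕ (7 ⊗ 8))) gives 1.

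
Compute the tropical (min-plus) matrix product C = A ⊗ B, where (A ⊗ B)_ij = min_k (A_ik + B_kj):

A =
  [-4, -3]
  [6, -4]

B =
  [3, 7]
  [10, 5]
A ⊗ B =
  [-1, 2]
  [6, 1]

Apply the min-plus product entry-by-entry:
  C[0][0] = min over k of (A[0][0] + B[0][0] = -4 + 3 = -1, A[0][1] + B[1][0] = -3 + 10 = 7) = -1 (attained at k = 0)
  C[0][1] = min over k of (A[0][0] + B[0][1] = -4 + 7 = 3, A[0][1] + B[1][1] = -3 + 5 = 2) = 2 (attained at k = 1)
  C[1][0] = min over k of (A[1][0] + B[0][0] = 6 + 3 = 9, A[1][1] + B[1][0] = -4 + 10 = 6) = 6 (attained at k = 1)
  C[1][1] = min over k of (A[1][0] + B[0][1] = 6 + 7 = 13, A[1][1] + B[1][1] = -4 + 5 = 1) = 1 (attained at k = 1)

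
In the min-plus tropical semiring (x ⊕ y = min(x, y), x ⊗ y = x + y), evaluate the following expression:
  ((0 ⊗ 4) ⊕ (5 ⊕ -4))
((0 ⊗ 4) ⊕ (5 ⊕ -4)) = -4

Expand innermost to outermost. Recall ⊕ takes the minimum of its arguments and ⊗ takes their sum. Working out the expression ((0 ⊗ 4) ⊕ (5 ⊕ -4)) gives -4.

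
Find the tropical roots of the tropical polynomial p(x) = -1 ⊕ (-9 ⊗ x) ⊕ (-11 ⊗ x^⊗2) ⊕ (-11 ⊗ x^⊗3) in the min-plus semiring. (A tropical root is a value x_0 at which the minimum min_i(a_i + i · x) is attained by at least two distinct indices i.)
Roots: {0, 2, 8}

Each tropical root is a break point of the lower envelope of the lines y = a_i + i · x (there are 4 lines, with slopes 0, 1, ..., 3). Only the lines that attain the minimum somewhere contribute to roots; other lines are dominated. Here the surviving (envelope) indices are i = 3, i = 2, i = 1, i = 0.
Intersections between consecutive envelope lines give the roots: for adjacent envelope indices i < j the intersection is x = (a_i − a_j) / (j − i). Reading off the sorted break points: {0, 2, 8}.
Verification: at each break x_0, at least two indices attain the minimum of min_i(a_i + i · x_0).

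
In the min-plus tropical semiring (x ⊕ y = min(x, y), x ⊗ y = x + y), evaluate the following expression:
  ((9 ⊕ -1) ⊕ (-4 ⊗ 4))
((9 ⊕ -1) ⊕ (-4 ⊗ 4)) = -1

Expand innermost to outermost. Recall ⊕ takes the minimum of its arguments and ⊗ takes their sum. Working out the expression ((9 ⊕ -1) ⊕ (-4 ⊗ 4)) gives -1.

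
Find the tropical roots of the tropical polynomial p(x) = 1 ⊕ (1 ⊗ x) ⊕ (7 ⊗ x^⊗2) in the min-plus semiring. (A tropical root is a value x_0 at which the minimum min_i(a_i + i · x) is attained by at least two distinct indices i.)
Roots: {-6, 0}

Each tropical root is a break point of the lower envelope of the lines y = a_i + i · x (there are 3 lines, with slopes 0, 1, ..., 2). Only the lines that attain the minimum somewhere contribute to roots; other lines are dominated. Here the surviving (envelope) indices are i = 2, i = 1, i = 0.
Intersections between consecutive envelope lines give the roots: for adjacent envelope indices i < j the intersection is x = (a_i − a_j) / (j − i). Reading off the sorted break points: {-6, 0}.
Verification: at each break x_0, at least two indices attain the minimum of min_i(a_i + i · x_0).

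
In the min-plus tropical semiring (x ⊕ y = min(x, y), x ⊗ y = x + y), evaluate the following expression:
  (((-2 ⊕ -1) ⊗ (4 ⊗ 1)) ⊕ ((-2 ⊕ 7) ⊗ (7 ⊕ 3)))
(((-2 ⊕ -1) ⊗ (4 ⊗ 1)) ⊕ ((-2 ⊕ 7) ⊗ (7 ⊕ 3))) = 1

Expand innermost to outermost. Recall ⊕ takes the minimum of its arguments and ⊗ takes their sum. Working out the expression (((-2 ⊕ -1) ⊗ (4 ⊗ 1)) ⊕ ((-2 ⊕ 7) ⊗ (7 ⊕ 3))) gives 1.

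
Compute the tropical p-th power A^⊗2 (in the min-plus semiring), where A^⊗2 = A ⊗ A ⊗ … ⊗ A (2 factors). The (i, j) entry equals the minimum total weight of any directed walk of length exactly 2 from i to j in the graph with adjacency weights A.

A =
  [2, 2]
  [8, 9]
A^⊗2 =
  [4, 4]
  [10, 10]

Each entry (A^⊗2)_ij equals the minimum over all length-2 walks i = v_0 → v_1 → … → v_2 = j of Σ_t A[v_t][v_{t+1}]. For example, for (i, j) = (0, 1) we minimise over 2 possible intermediate vertex sequences; the minimum is 4, attained along the walk 0 → 0 → 1.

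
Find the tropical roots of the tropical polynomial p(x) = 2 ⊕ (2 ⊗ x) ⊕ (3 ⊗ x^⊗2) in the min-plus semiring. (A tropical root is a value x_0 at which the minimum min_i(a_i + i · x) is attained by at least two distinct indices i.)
Roots: {-1, 0}

Each tropical root is a break point of the lower envelope of the lines y = a_i + i · x (there are 3 lines, with slopes 0, 1, ..., 2). Only the lines that attain the minimum somewhere contribute to roots; other lines are dominated. Here the surviving (envelope) indices are i = 2, i = 1, i = 0.
Intersections between consecutive envelope lines give the roots: for adjacent envelope indices i < j the intersection is x = (a_i − a_j) / (j − i). Reading off the sorted break points: {-1, 0}.
Verification: at each break x_0, at least two indices attain the minimum of min_i(a_i + i · x_0).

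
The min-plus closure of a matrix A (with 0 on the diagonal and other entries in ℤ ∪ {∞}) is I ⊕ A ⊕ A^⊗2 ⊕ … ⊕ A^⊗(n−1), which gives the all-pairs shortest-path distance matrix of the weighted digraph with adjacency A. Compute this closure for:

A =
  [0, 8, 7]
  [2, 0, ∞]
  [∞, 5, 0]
Closure =
  [0, 8, 7]
  [2, 0, 9]
  [7, 5, 0]

This is the Floyd-Warshall all-pairs shortest-path computation. For each intermediate vertex k = 0, 1, …, 2, update dist[i][j] ← min(dist[i][j], dist[i][k] + dist[k][j]). The final matrix gives, for each (i, j), the minimum total weight of any directed path from i to j (possibly empty when i = j).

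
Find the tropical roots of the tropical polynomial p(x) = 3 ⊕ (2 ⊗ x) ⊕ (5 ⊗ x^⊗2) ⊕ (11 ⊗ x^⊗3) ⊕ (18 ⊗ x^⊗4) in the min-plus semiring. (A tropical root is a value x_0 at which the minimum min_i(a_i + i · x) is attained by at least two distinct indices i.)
Roots: {-7, -6, -3, 1}

Each tropical root is a break point of the lower envelope of the lines y = a_i + i · x (there are 5 lines, with slopes 0, 1, ..., 4). Only the lines that attain the minimum somewhere contribute to roots; other lines are dominated. Here the surviving (envelope) indices are i = 4, i = 3, i = 2, i = 1, i = 0.
Intersections between consecutive envelope lines give the roots: for adjacent envelope indices i < j the intersection is x = (a_i − a_j) / (j − i). Reading off the sorted break points: {-7, -6, -3, 1}.
Verification: at each break x_0, at least two indices attain the minimum of min_i(a_i + i · x_0).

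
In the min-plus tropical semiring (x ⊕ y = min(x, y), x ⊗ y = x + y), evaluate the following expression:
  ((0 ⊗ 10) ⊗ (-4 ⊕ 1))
((0 ⊗ 10) ⊗ (-4 ⊕ 1)) = 6

Expand innermost to outermost. Recall ⊕ takes the minimum of its arguments and ⊗ takes their sum. Working out the expression ((0 ⊗ 10) ⊗ (-4 ⊕ 1)) gives 6.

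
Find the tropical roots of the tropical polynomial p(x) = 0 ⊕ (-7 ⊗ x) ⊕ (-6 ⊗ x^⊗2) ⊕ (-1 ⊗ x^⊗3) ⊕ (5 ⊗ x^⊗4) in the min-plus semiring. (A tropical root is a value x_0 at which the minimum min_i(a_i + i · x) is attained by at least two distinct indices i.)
Roots: {-6, -5, -1, 7}

Each tropical root is a break point of the lower envelope of the lines y = a_i + i · x (there are 5 lines, with slopes 0, 1, ..., 4). Only the lines that attain the minimum somewhere contribute to roots; other lines are dominated. Here the surviving (envelope) indices are i = 4, i = 3, i = 2, i = 1, i = 0.
Intersections between consecutive envelope lines give the roots: for adjacent envelope indices i < j the intersection is x = (a_i − a_j) / (j − i). Reading off the sorted break points: {-6, -5, -1, 7}.
Verification: at each break x_0, at least two indices attain the minimum of min_i(a_i + i · x_0).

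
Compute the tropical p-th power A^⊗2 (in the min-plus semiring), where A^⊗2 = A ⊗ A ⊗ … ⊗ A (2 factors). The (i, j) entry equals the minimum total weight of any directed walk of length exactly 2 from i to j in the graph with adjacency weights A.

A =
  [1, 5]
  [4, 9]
A^⊗2 =
  [2, 6]
  [5, 9]

Each entry (A^⊗2)_ij equals the minimum over all length-2 walks i = v_0 → v_1 → … → v_2 = j of Σ_t A[v_t][v_{t+1}]. For example, for (i, j) = (0, 1) we minimise over 2 possible intermediate vertex sequences; the minimum is 6, attained along the walk 0 → 0 → 1.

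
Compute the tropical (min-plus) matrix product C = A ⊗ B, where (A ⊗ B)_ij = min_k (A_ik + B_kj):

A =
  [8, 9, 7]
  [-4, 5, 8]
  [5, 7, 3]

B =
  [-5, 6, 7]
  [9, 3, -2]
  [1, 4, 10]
A ⊗ B =
  [3, 11, 7]
  [-9, 2, 3]
  [0, 7, 5]

Apply the min-plus product entry-by-entry:
  C[0][0] = min over k of (A[0][0] + B[0][0] = 8 + -5 = 3, A[0][1] + B[1][0] = 9 + 9 = 18, A[0][2] + B[2][0] = 7 + 1 = 8) = 3 (attained at k = 0)
  C[0][1] = min over k of (A[0][0] + B[0][1] = 8 + 6 = 14, A[0][1] + B[1][1] = 9 + 3 = 12, A[0][2] + B[2][1] = 7 + 4 = 11) = 11 (attained at k = 2)
  C[0][2] = min over k of (A[0][0] + B[0][2] = 8 + 7 = 15, A[0][1] + B[1][2] = 9 + -2 = 7, A[0][2] + B[2][2] = 7 + 10 = 17) = 7 (attained at k = 1)
  C[1][0] = min over k of (A[1][0] + B[0][0] = -4 + -5 = -9, A[1][1] + B[1][0] = 5 + 9 = 14, A[1][2] + B[2][0] = 8 + 1 = 9) = -9 (attained at k = 0)
  C[1][1] = min over k of (A[1][0] + B[0][1] = -4 + 6 = 2, A[1][1] + B[1][1] = 5 + 3 = 8, A[1][2] + B[2][1] = 8 + 4 = 12) = 2 (attained at k = 0)
  C[1][2] = min over k of (A[1][0] + B[0][2] = -4 + 7 = 3, A[1][1] + B[1][2] = 5 + -2 = 3, A[1][2] + B[2][2] = 8 + 10 = 18) = 3 (attained at k = 0)
  C[2][0] = min over k of (A[2][0] + B[0][0] = 5 + -5 = 0, A[2][1] + B[1][0] = 7 + 9 = 16, A[2][2] + B[2][0] = 3 + 1 = 4) = 0 (attained at k = 0)
  C[2][1] = min over k of (A[2][0] + B[0][1] = 5 + 6 = 11, A[2][1] + B[1][1] = 7 + 3 = 10, A[2][2] + B[2][1] = 3 + 4 = 7) = 7 (attained at k = 2)
  C[2][2] = min over k of (A[2][0] + B[0][2] = 5 + 7 = 12, A[2][1] + B[1][2] = 7 + -2 = 5, A[2][2] + B[2][2] = 3 + 10 = 13) = 5 (attained at k = 1)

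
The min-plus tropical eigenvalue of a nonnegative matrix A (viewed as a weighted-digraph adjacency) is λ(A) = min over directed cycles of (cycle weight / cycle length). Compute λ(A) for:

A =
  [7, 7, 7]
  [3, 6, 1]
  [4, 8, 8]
λ(A) = 4

Enumerate directed cycles and compute their means (weight / length). Sample:
  cycle 0 → 0: weight = 7, length = 1, mean = 7/1 ≈ 7.000
  cycle 1 → 1: weight = 6, length = 1, mean = 6/1 ≈ 6.000
  cycle 2 → 2: weight = 8, length = 1, mean = 8/1 ≈ 8.000
  cycle 0 → 1 → 0: weight = 10, length = 2, mean = 10/2 ≈ 5.000
  cycle 0 → 2 → 0: weight = 11, length = 2, mean = 11/2 ≈ 5.500
  cycle 1 → 0 → 1: weight = 10, length = 2, mean = 10/2 ≈ 5.000
Minimum mean = 4.000, attained e.g. along the cycle 0 → 1 → 2 → 0 with weight 12 and length 3. So λ(A) = 12/3 = 4.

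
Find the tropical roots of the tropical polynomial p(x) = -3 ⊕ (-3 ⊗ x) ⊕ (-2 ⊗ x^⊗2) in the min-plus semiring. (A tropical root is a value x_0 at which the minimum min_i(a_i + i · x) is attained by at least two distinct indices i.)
Roots: {-1, 0}

Each tropical root is a break point of the lower envelope of the lines y = a_i + i · x (there are 3 lines, with slopes 0, 1, ..., 2). Only the lines that attain the minimum somewhere contribute to roots; other lines are dominated. Here the surviving (envelope) indices are i = 2, i = 1, i = 0.
Intersections between consecutive envelope lines give the roots: for adjacent envelope indices i < j the intersection is x = (a_i − a_j) / (j − i). Reading off the sorted break points: {-1, 0}.
Verification: at each break x_0, at least two indices attain the minimum of min_i(a_i + i · x_0).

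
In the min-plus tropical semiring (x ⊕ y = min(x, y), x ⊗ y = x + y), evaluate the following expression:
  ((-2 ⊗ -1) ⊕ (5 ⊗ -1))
((-2 ⊗ -1) ⊕ (5 ⊗ -1)) = -3

Expand innermost to outermost. Recall ⊕ takes the minimum of its arguments and ⊗ takes their sum. Working out the expression ((-2 ⊗ -1) ⊕ (5 ⊗ -1)) gives -3.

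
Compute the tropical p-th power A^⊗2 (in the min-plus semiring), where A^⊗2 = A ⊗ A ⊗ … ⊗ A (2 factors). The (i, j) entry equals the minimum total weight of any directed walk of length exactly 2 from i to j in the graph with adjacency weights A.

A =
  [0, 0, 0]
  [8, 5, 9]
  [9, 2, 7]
A^⊗2 =
  [0, 0, 0]
  [8, 8, 8]
  [9, 7, 9]

Each entry (A^⊗2)_ij equals the minimum over all length-2 walks i = v_0 → v_1 → … → v_2 = j of Σ_t A[v_t][v_{t+1}]. For example, for (i, j) = (0, 2) we minimise over 3 possible intermediate vertex sequences; the minimum is 0, attained along the walk 0 → 0 → 2.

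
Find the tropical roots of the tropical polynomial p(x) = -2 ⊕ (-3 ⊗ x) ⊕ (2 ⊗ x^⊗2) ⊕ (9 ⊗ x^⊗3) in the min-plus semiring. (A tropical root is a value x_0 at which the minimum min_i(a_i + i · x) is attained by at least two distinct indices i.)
Roots: {-7, -5, 1}

Each tropical root is a break point of the lower envelope of the lines y = a_i + i · x (there are 4 lines, with slopes 0, 1, ..., 3). Only the lines that attain the minimum somewhere contribute to roots; other lines are dominated. Here the surviving (envelope) indices are i = 3, i = 2, i = 1, i = 0.
Intersections between consecutive envelope lines give the roots: for adjacent envelope indices i < j the intersection is x = (a_i − a_j) / (j − i). Reading off the sorted break points: {-7, -5, 1}.
Verification: at each break x_0, at least two indices attain the minimum of min_i(a_i + i · x_0).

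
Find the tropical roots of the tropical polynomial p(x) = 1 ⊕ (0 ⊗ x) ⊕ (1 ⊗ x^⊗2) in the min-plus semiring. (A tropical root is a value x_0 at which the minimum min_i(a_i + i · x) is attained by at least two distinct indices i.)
Roots: {-1, 1}

Each tropical root is a break point of the lower envelope of the lines y = a_i + i · x (there are 3 lines, with slopes 0, 1, ..., 2). Only the lines that attain the minimum somewhere contribute to roots; other lines are dominated. Here the surviving (envelope) indices are i = 2, i = 1, i = 0.
Intersections between consecutive envelope lines give the roots: for adjacent envelope indices i < j the intersection is x = (a_i − a_j) / (j − i). Reading off the sorted break points: {-1, 1}.
Verification: at each break x_0, at least two indices attain the minimum of min_i(a_i + i · x_0).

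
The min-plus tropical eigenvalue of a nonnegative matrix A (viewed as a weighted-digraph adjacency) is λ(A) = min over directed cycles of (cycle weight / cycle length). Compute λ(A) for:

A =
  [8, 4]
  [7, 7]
λ(A) = 11/2

Enumerate directed cycles and compute their means (weight / length). Sample:
  cycle 0 → 0: weight = 8, length = 1, mean = 8/1 ≈ 8.000
  cycle 1 → 1: weight = 7, length = 1, mean = 7/1 ≈ 7.000
  cycle 0 → 1 → 0: weight = 11, length = 2, mean = 11/2 ≈ 5.500
  cycle 1 → 0 → 1: weight = 11, length = 2, mean = 11/2 ≈ 5.500
Minimum mean = 5.500, attained e.g. along the cycle 0 → 1 → 0 with weight 11 and length 2. So λ(A) = 11/2 = 11/2.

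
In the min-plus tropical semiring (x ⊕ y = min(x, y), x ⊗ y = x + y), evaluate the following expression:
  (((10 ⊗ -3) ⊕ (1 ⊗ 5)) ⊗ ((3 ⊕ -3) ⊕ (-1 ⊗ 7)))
(((10 ⊗ -3) ⊕ (1 ⊗ 5)) ⊗ ((3 ⊕ -3) ⊕ (-1 ⊗ 7))) = 3

Expand innermost to outermost. Recall ⊕ takes the minimum of its arguments and ⊗ takes their sum. Working out the expression (((10 ⊗ -3) ⊕ (1 ⊗ 5)) ⊗ ((3 ⊕ -3) ⊕ (-1 ⊗ 7))) gives 3.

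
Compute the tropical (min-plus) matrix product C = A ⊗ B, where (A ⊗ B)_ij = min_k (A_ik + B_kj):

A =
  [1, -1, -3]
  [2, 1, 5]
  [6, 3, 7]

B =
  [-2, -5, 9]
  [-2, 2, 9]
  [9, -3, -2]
A ⊗ B =
  [-3, -6, -5]
  [-1, -3, 3]
  [1, 1, 5]

Apply the min-plus product entry-by-entry:
  C[0][0] = min over k of (A[0][0] + B[0][0] = 1 + -2 = -1, A[0][1] + B[1][0] = -1 + -2 = -3, A[0][2] + B[2][0] = -3 + 9 = 6) = -3 (attained at k = 1)
  C[0][1] = min over k of (A[0][0] + B[0][1] = 1 + -5 = -4, A[0][1] + B[1][1] = -1 + 2 = 1, A[0][2] + B[2][1] = -3 + -3 = -6) = -6 (attained at k = 2)
  C[0][2] = min over k of (A[0][0] + B[0][2] = 1 + 9 = 10, A[0][1] + B[1][2] = -1 + 9 = 8, A[0][2] + B[2][2] = -3 + -2 = -5) = -5 (attained at k = 2)
  C[1][0] = min over k of (A[1][0] + B[0][0] = 2 + -2 = 0, A[1][1] + B[1][0] = 1 + -2 = -1, A[1][2] + B[2][0] = 5 + 9 = 14) = -1 (attained at k = 1)
  C[1][1] = min over k of (A[1][0] + B[0][1] = 2 + -5 = -3, A[1][1] + B[1][1] = 1 + 2 = 3, A[1][2] + B[2][1] = 5 + -3 = 2) = -3 (attained at k = 0)
  C[1][2] = min over k of (A[1][0] + B[0][2] = 2 + 9 = 11, A[1][1] + B[1][2] = 1 + 9 = 10, A[1][2] + B[2][2] = 5 + -2 = 3) = 3 (attained at k = 2)
  C[2][0] = min over k of (A[2][0] + B[0][0] = 6 + -2 = 4, A[2][1] + B[1][0] = 3 + -2 = 1, A[2][2] + B[2][0] = 7 + 9 = 16) = 1 (attained at k = 1)
  C[2][1] = min over k of (A[2][0] + B[0][1] = 6 + -5 = 1, A[2][1] + B[1][1] = 3 + 2 = 5, A[2][2] + B[2][1] = 7 + -3 = 4) = 1 (attained at k = 0)
  C[2][2] = min over k of (A[2][0] + B[0][2] = 6 + 9 = 15, A[2][1] + B[1][2] = 3 + 9 = 12, A[2][2] + B[2][2] = 7 + -2 = 5) = 5 (attained at k = 2)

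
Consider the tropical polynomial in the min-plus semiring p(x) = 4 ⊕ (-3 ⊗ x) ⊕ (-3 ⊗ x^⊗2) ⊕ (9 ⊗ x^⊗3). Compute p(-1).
p(-1) = -5

A tropical monomial a ⊗ x^⊗i evaluates to a + i · x. Evaluating each term at x = -1:
  Term 0 contributes 4 + 0 · -1 = 4
  Term 1 contributes -3 + 1 · -1 = -4
  Term 2 contributes -3 + 2 · -1 = -5
  Term 3 contributes 9 + 3 · -1 = 6
p(-1) = ⊕ of these = min[4, -4, -5, 6] = -5.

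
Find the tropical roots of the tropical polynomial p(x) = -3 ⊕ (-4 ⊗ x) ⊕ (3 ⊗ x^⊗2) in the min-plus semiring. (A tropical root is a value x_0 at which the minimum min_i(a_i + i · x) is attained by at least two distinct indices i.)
Roots: {-7, 1}

Each tropical root is a break point of the lower envelope of the lines y = a_i + i · x (there are 3 lines, with slopes 0, 1, ..., 2). Only the lines that attain the minimum somewhere contribute to roots; other lines are dominated. Here the surviving (envelope) indices are i = 2, i = 1, i = 0.
Intersections between consecutive envelope lines give the roots: for adjacent envelope indices i < j the intersection is x = (a_i − a_j) / (j − i). Reading off the sorted break points: {-7, 1}.
Verification: at each break x_0, at least two indices attain the minimum of min_i(a_i + i · x_0).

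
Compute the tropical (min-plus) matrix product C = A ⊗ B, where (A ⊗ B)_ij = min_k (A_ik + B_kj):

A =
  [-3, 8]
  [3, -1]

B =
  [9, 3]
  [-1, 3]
A ⊗ B =
  [6, 0]
  [-2, 2]

Apply the min-plus product entry-by-entry:
  C[0][0] = min over k of (A[0][0] + B[0][0] = -3 + 9 = 6, A[0][1] + B[1][0] = 8 + -1 = 7) = 6 (attained at k = 0)
  C[0][1] = min over k of (A[0][0] + B[0][1] = -3 + 3 = 0, A[0][1] + B[1][1] = 8 + 3 = 11) = 0 (attained at k = 0)
  C[1][0] = min over k of (A[1][0] + B[0][0] = 3 + 9 = 12, A[1][1] + B[1][0] = -1 + -1 = -2) = -2 (attained at k = 1)
  C[1][1] = min over k of (A[1][0] + B[0][1] = 3 + 3 = 6, A[1][1] + B[1][1] = -1 + 3 = 2) = 2 (attained at k = 1)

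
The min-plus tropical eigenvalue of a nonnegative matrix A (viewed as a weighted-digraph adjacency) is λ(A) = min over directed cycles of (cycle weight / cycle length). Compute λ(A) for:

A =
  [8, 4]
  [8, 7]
λ(A) = 6

Enumerate directed cycles and compute their means (weight / length). Sample:
  cycle 0 → 0: weight = 8, length = 1, mean = 8/1 ≈ 8.000
  cycle 1 → 1: weight = 7, length = 1, mean = 7/1 ≈ 7.000
  cycle 0 → 1 → 0: weight = 12, length = 2, mean = 12/2 ≈ 6.000
  cycle 1 → 0 → 1: weight = 12, length = 2, mean = 12/2 ≈ 6.000
Minimum mean = 6.000, attained e.g. along the cycle 0 → 1 → 0 with weight 12 and length 2. So λ(A) = 12/2 = 6.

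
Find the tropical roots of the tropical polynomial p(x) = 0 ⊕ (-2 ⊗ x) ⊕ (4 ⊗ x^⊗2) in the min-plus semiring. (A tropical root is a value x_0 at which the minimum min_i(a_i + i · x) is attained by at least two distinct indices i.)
Roots: {-6, 2}

Each tropical root is a break point of the lower envelope of the lines y = a_i + i · x (there are 3 lines, with slopes 0, 1, ..., 2). Only the lines that attain the minimum somewhere contribute to roots; other lines are dominated. Here the surviving (envelope) indices are i = 2, i = 1, i = 0.
Intersections between consecutive envelope lines give the roots: for adjacent envelope indices i < j the intersection is x = (a_i − a_j) / (j − i). Reading off the sorted break points: {-6, 2}.
Verification: at each break x_0, at least two indices attain the minimum of min_i(a_i + i · x_0).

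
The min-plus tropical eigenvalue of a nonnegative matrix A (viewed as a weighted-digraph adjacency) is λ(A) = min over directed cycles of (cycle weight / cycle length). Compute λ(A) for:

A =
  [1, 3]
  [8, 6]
λ(A) = 1

Enumerate directed cycles and compute their means (weight / length). Sample:
  cycle 0 → 0: weight = 1, length = 1, mean = 1/1 ≈ 1.000
  cycle 1 → 1: weight = 6, length = 1, mean = 6/1 ≈ 6.000
  cycle 0 → 1 → 0: weight = 11, length = 2, mean = 11/2 ≈ 5.500
  cycle 1 → 0 → 1: weight = 11, length = 2, mean = 11/2 ≈ 5.500
Minimum mean = 1.000, attained e.g. along the cycle 0 → 0 with weight 1 and length 1. So λ(A) = 1/1 = 1.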